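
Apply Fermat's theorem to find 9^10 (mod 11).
By Fermat's Little Theorem, 9^{10} ≡ 1 (mod 11) since 11 is prime and gcd(9, 11) = 1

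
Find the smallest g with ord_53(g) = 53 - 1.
p - 1 = 52 has prime divisors 2, 13. h is a primitive root mod 53 iff h^(52/q) ≢ 1 (mod 53) for each such q.
h = 2: 2^26 ≡ 52, 2^4 ≡ 16 (mod 53); none is 1, so 2 has order 52 and is a primitive root.
The smallest primitive root mod 53 is g = 2.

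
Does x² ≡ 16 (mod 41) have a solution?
By Euler's criterion: 16^{20} ≡ 1 (mod 41). Since this equals 1, 16 is a QR.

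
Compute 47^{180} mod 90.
1

Using successive squaring:
Binary expansion of 180: 10110100
Powers of 47 mod 90 (each is the square of the previous):
  47^1 ≡ 47 (mod 90)
  47^2 ≡ 47² = 2209 ≡ 49 (mod 90)
  47^4 ≡ 49² = 2401 ≡ 61 (mod 90)
  47^8 ≡ 61² = 3721 ≡ 31 (mod 90)
  47^16 ≡ 31² = 961 ≡ 61 (mod 90)
  47^32 ≡ 61² = 3721 ≡ 31 (mod 90)
  47^64 ≡ 31² = 961 ≡ 61 (mod 90)
  47^128 ≡ 61² = 3721 ≡ 31 (mod 90)
180 = 128 + 32 + 16 + 4, so 47^180 = 47^128 × 47^32 × 47^16 × 47^4 ≡ 31 × 31 × 61 × 61 (mod 90)
Multiplying step by step:
  31 × 31 = 961 ≡ 61 (mod 90)
  61 × 61 = 3721 ≡ 31 (mod 90)
  31 × 61 = 1891 ≡ 1 (mod 90)
Result: 47^180 ≡ 1 (mod 90)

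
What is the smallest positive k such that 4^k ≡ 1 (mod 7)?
Powers of 4 mod 7: 4^1≡4, 4^2≡2, 4^3≡1. Order = 3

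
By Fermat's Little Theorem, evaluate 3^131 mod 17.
By Fermat: 3^{16} ≡ 1 (mod 17). 131 = 8×16 + 3. So 3^{131} ≡ 3^{3} ≡ 10 (mod 17)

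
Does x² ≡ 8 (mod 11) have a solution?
By Euler's criterion: 8^{5} ≡ 10 (mod 11). Since this equals -1 (≡ 10), 8 is not a QR.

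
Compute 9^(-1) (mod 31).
7

Using Extended Euclidean Algorithm:
gcd(9, 31) = 1
Bezout coefficients: 9 × 7 + 31 × -2 = 1
So 9 × 7 ≡ 1 (mod 31)
The inverse is 7 mod 31 = 7
Verification: 9 × 7 = 63 = 2 × 31 + 1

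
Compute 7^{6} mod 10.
9

Using successive squaring:
Binary expansion of 6: 110
Powers of 7 mod 10 (each is the square of the previous):
  7^1 ≡ 7 (mod 10)
  7^2 ≡ 7² = 49 ≡ 9 (mod 10)
  7^4 ≡ 9² = 81 ≡ 1 (mod 10)
6 = 4 + 2, so 7^6 = 7^4 × 7^2 ≡ 1 × 9 (mod 10)
Multiplying step by step:
  1 × 9 = 9 ≡ 9 (mod 10)
Result: 7^6 ≡ 9 (mod 10)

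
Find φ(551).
504

Prime factorization: 551 = 19 × 29
Using the formula φ(n) = n × Π(1 - 1/p) for each prime factor p:
φ(551) = 551 × (1 - 1/19) × (1 - 1/29)
φ(551) = 504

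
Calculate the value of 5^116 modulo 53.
Using Fermat: 5^{52} ≡ 1 (mod 53). 116 ≡ 12 (mod 52). So 5^{116} ≡ 5^{12} ≡ 47 (mod 53)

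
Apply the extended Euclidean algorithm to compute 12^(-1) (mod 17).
Extended GCD: 12(-7) + 17(5) = 1. So 12^(-1) ≡ 10 ≡ 10 (mod 17). Verify: 12 × 10 = 120 ≡ 1 (mod 17)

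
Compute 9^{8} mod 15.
6

Using successive squaring:
Binary expansion of 8: 1000
Powers of 9 mod 15 (each is the square of the previous):
  9^1 ≡ 9 (mod 15)
  9^2 ≡ 9² = 81 ≡ 6 (mod 15)
  9^4 ≡ 6² = 36 ≡ 6 (mod 15)
  9^8 ≡ 6² = 36 ≡ 6 (mod 15)
8 is a power of 2, so 9^8 is the last square: ≡ 6 (mod 15)
Result: 9^8 ≡ 6 (mod 15)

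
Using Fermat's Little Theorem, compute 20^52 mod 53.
By Fermat's Little Theorem, 20^{52} ≡ 1 (mod 53) since 53 is prime and gcd(20, 53) = 1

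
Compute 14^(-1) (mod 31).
20

Using Extended Euclidean Algorithm:
gcd(14, 31) = 1
Bezout coefficients: 14 × -11 + 31 × 5 = 1
So 14 × -11 ≡ 1 (mod 31)
The inverse is -11 mod 31 = 20
Verification: 14 × 20 = 280 = 9 × 31 + 1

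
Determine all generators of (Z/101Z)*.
Primitive roots mod 101: {2, 3, 7, 8, 11, 12, 15, 18, 26, 27, 28, 29, 34, 35, 38, 40, 42, 46, 48, 50, 51, 53, 55, 59, 61, 63, 66, 67, 72, 73, 74, 75, 83, 86, 89, 90, 93, 94, 98, 99}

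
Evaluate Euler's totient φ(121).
110

Prime factorization: 121 = 11^2
Using the formula φ(n) = n × Π(1 - 1/p) for each prime factor p:
φ(121) = 121 × (1 - 1/11)
φ(121) = 110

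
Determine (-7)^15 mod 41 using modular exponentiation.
Using repeated squaring. (-7) ≡ 34 (mod 41). 15 = 8 + 4 + 2 + 1 (binary 1111). Repeated squaring mod 41: 34^1 ≡ 34; 34^2 ≡ 34² = 1156 ≡ 8; 34^4 ≡ 8² = 64 ≡ 23; 34^8 ≡ 23² = 529 ≡ 37. Multiply: (-7)^15 ≡ 34^8 × 34^4 × 34^2 × 34^1 ≡ 37 × 23 × 8 × 34 (mod 41): 37 × 23 = 851 ≡ 31; 31 × 8 = 248 ≡ 2; 2 × 34 = 68 ≡ 27. So (-7)^15 ≡ 27 (mod 41).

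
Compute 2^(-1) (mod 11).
2^(-1) ≡ 6 (mod 11). Verification: 2 × 6 = 12 ≡ 1 (mod 11)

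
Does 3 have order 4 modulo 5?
p - 1 = 4 has prime divisors 2. Check 3^(4/q) mod 5 for each: 3^(4/2) = 3^2 ≡ 4 (mod 5). None of these is 1, so 3 has order 4 = φ(5), so it is a primitive root mod 5.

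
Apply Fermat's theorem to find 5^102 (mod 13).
By Fermat: 5^{12} ≡ 1 (mod 13). 102 = 8×12 + 6. So 5^{102} ≡ 5^{6} ≡ 12 (mod 13)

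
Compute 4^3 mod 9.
3 = 2 + 1 (binary 11). Repeated squaring mod 9: 4^1 ≡ 4; 4^2 ≡ 4² = 16 ≡ 7. Multiply: 4^3 = 4^2 × 4^1 ≡ 7 × 4 (mod 9): 7 × 4 = 28 ≡ 1. So 4^3 ≡ 1 (mod 9).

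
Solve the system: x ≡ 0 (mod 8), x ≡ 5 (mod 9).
M = 8 × 9 = 72. M₁ = 9, y₁ ≡ 1 (mod 8). M₂ = 8, y₂ ≡ 8 (mod 9). x = 0×9×1 + 5×8×8 ≡ 32 (mod 72)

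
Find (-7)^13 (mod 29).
Using repeated squaring. (-7) ≡ 22 (mod 29). 13 = 8 + 4 + 1 (binary 1101). Repeated squaring mod 29: 22^1 ≡ 22; 22^2 ≡ 22² = 484 ≡ 20; 22^4 ≡ 20² = 400 ≡ 23; 22^8 ≡ 23² = 529 ≡ 7. Multiply: (-7)^13 ≡ 22^8 × 22^4 × 22^1 ≡ 7 × 23 × 22 (mod 29): 7 × 23 = 161 ≡ 16; 16 × 22 = 352 ≡ 4. So (-7)^13 ≡ 4 (mod 29).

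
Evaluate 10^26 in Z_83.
Using repeated squaring. 26 = 16 + 8 + 2 (binary 11010). Repeated squaring mod 83: 10^1 ≡ 10; 10^2 ≡ 10² = 100 ≡ 17; 10^4 ≡ 17² = 289 ≡ 40; 10^8 ≡ 40² = 1600 ≡ 23; 10^16 ≡ 23² = 529 ≡ 31. Multiply: 10^26 = 10^16 × 10^8 × 10^2 ≡ 31 × 23 × 17 (mod 83): 31 × 23 = 713 ≡ 49; 49 × 17 = 833 ≡ 3. So 10^26 ≡ 3 (mod 83).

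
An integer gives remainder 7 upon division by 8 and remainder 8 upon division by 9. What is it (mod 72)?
M = 8 × 9 = 72. M₁ = 9, y₁ ≡ 1 (mod 8). M₂ = 8, y₂ ≡ 8 (mod 9). y = 7×9×1 + 8×8×8 ≡ 71 (mod 72). The smallest positive such number is 71.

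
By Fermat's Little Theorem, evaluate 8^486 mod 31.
By Fermat: 8^{30} ≡ 1 (mod 31). 486 ≡ 6 (mod 30). So 8^{486} ≡ 8^{6} ≡ 8 (mod 31)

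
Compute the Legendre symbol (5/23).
(5/23) = 5^{11} mod 23 = -1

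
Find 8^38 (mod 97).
Using repeated squaring. 38 = 32 + 4 + 2 (binary 100110). Repeated squaring mod 97: 8^1 ≡ 8; 8^2 ≡ 8² = 64 ≡ 64; 8^4 ≡ 64² = 4096 ≡ 22; 8^8 ≡ 22² = 484 ≡ 96; 8^16 ≡ 96² = 9216 ≡ 1; 8^32 ≡ 1² = 1 ≡ 1. Multiply: 8^38 = 8^32 × 8^4 × 8^2 ≡ 1 × 22 × 64 (mod 97): 1 × 22 = 22 ≡ 22; 22 × 64 = 1408 ≡ 50. So 8^38 ≡ 50 (mod 97).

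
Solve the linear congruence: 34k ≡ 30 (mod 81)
39

Since gcd(34, 81) = 1 divides 30, a solution exists.
Multiply both sides by the inverse of 34 mod 81:
  34^(-1) mod 81 = 31
  x ≡ 31 × 30 ≡ 930 ≡ 39 (mod 81)
Verification: 34 × 39 = 1326 = 16 × 81 + 30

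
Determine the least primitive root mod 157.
p - 1 = 156 has prime divisors 2, 3, 13. h is a primitive root mod 157 iff h^(156/q) ≢ 1 (mod 157) for each such q.
h = 2: 2^78 ≡ 156, 2^52 ≡ 1, 2^12 ≡ 14 (mod 157); 2^52 ≡ 1, so not a primitive root.
h = 3: 3^78 ≡ 1, 3^52 ≡ 12, 3^12 ≡ 153 (mod 157); 3^78 ≡ 1, so not a primitive root.
h = 4: 4^78 ≡ 1, 4^52 ≡ 1, 4^12 ≡ 39 (mod 157); 4^78 ≡ 1, so not a primitive root.
h = 5: 5^78 ≡ 156, 5^52 ≡ 12, 5^12 ≡ 130 (mod 157); none is 1, so 5 has order 156 and is a primitive root.
The smallest primitive root mod 157 is g = 5.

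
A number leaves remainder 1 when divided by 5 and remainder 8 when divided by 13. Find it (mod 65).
M = 5 × 13 = 65. M₁ = 13, y₁ ≡ 2 (mod 5). M₂ = 5, y₂ ≡ 8 (mod 13). y = 1×13×2 + 8×5×8 ≡ 21 (mod 65)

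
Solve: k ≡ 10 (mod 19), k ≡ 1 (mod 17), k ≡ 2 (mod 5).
M = 19 × 17 × 5 = 1615. M₁ = 85, y₁ ≡ 17 (mod 19). M₂ = 95, y₂ ≡ 12 (mod 17). M₃ = 323, y₃ ≡ 2 (mod 5). k = 10×85×17 + 1×95×12 + 2×323×2 ≡ 732 (mod 1615)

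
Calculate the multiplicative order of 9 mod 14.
Powers of 9 mod 14: 9^1≡9, 9^2≡11, 9^3≡1. Order = 3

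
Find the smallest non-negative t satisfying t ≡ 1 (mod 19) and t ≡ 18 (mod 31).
M = 19 × 31 = 589. M₁ = 31, y₁ ≡ 8 (mod 19). M₂ = 19, y₂ ≡ 18 (mod 31). t = 1×31×8 + 18×19×18 ≡ 514 (mod 589)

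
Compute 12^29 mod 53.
Using repeated squaring. 29 = 16 + 8 + 4 + 1 (binary 11101). Repeated squaring mod 53: 12^1 ≡ 12; 12^2 ≡ 12² = 144 ≡ 38; 12^4 ≡ 38² = 1444 ≡ 13; 12^8 ≡ 13² = 169 ≡ 10; 12^16 ≡ 10² = 100 ≡ 47. Multiply: 12^29 = 12^16 × 12^8 × 12^4 × 12^1 ≡ 47 × 10 × 13 × 12 (mod 53): 47 × 10 = 470 ≡ 46; 46 × 13 = 598 ≡ 15; 15 × 12 = 180 ≡ 21. So 12^29 ≡ 21 (mod 53).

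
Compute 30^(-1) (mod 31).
30^(-1) ≡ 30 (mod 31). Verification: 30 × 30 = 900 ≡ 1 (mod 31)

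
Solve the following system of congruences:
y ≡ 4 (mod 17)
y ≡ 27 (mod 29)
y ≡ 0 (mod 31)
7161

Using the Chinese Remainder Theorem:
M = product of moduli = 15283
For equation 1: M_1 = 899, 899 ≡ 15 (mod 17), inverse of 899 mod 17 is 8 (check: 15 × 8 = 120 ≡ 1 (mod 17))
For equation 2: M_2 = 527, 527 ≡ 5 (mod 29), inverse of 527 mod 29 is 6 (check: 5 × 6 = 30 ≡ 1 (mod 29))
For equation 3: M_3 = 493, 493 ≡ 28 (mod 31), inverse of 493 mod 31 is 10 (check: 28 × 10 = 280 ≡ 1 (mod 31))
Combine: y ≡ Σ r_i×M_i×(M_i⁻¹ mod m_i) = 4×899×8 + 27×527×6 + 0×493×10 = 28768 + 85374 + 0 = 114142
114142 mod 15283 = 7161
y ≡ 7161 (mod 15283)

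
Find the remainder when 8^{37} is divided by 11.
By Fermat: 8^{10} ≡ 1 (mod 11). 37 = 3×10 + 7. So 8^{37} ≡ 8^{7} ≡ 2 (mod 11)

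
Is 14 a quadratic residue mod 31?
By Euler's criterion: 14^{15} ≡ 1 (mod 31). Since this equals 1, 14 is a QR.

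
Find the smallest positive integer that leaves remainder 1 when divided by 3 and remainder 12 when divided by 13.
M = 3 × 13 = 39. M₁ = 13, y₁ ≡ 1 (mod 3). M₂ = 3, y₂ ≡ 9 (mod 13). k = 1×13×1 + 12×3×9 ≡ 25 (mod 39). The smallest positive such number is 25.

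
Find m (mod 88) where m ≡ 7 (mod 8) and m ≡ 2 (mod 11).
M = 8 × 11 = 88. M₁ = 11, y₁ ≡ 3 (mod 8). M₂ = 8, y₂ ≡ 7 (mod 11). m = 7×11×3 + 2×8×7 ≡ 79 (mod 88)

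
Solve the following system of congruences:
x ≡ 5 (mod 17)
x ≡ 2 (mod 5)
22

Using the Chinese Remainder Theorem:
M = product of moduli = 85
For equation 1: M_1 = 5, 5 ≡ 5 (mod 17), inverse of 5 mod 17 is 7 (check: 5 × 7 = 35 ≡ 1 (mod 17))
For equation 2: M_2 = 17, 17 ≡ 2 (mod 5), inverse of 17 mod 5 is 3 (check: 2 × 3 = 6 ≡ 1 (mod 5))
Combine: x ≡ Σ r_i×M_i×(M_i⁻¹ mod m_i) = 5×5×7 + 2×17×3 = 175 + 102 = 277
277 mod 85 = 22
x ≡ 22 (mod 85)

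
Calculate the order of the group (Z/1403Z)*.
1320

Prime factorization: 1403 = 23 × 61
Using the formula φ(n) = n × Π(1 - 1/p) for each prime factor p:
φ(1403) = 1403 × (1 - 1/23) × (1 - 1/61)
φ(1403) = 1320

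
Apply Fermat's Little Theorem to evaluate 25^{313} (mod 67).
40

By Fermat's Little Theorem, a^(p-1) ≡ 1 (mod p) for prime p and gcd(a, p) = 1
Here p = 67, so 25^66 ≡ 1 (mod 67)
We can reduce the exponent: 313 mod 66 = 49
So 25^313 ≡ 25^49 (mod 67)
Computing: 25^49 mod 67 = 40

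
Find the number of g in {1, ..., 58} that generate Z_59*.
Number of primitive roots mod 59 = φ(58) = 28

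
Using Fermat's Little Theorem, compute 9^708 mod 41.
By Fermat: 9^{40} ≡ 1 (mod 41). 708 ≡ 28 (mod 40). So 9^{708} ≡ 9^{28} ≡ 1 (mod 41)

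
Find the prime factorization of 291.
3 × 97

Divide by primes starting from smallest:
291 ÷ 3 = 97
97 ÷ 97 = 1

291 = 3 × 97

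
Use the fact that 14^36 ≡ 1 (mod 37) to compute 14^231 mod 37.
By Fermat: 14^{36} ≡ 1 (mod 37). 231 ≡ 15 (mod 36). So 14^{231} ≡ 14^{15} ≡ 6 (mod 37)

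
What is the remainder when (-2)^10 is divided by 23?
(-2) ≡ 21 (mod 23). 10 = 8 + 2 (binary 1010). Repeated squaring mod 23: 21^1 ≡ 21; 21^2 ≡ 21² = 441 ≡ 4; 21^4 ≡ 4² = 16 ≡ 16; 21^8 ≡ 16² = 256 ≡ 3. Multiply: (-2)^10 ≡ 21^8 × 21^2 ≡ 3 × 4 (mod 23): 3 × 4 = 12 ≡ 12. So (-2)^10 ≡ 12 (mod 23).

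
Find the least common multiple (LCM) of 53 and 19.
1007

First find GCD(53, 19) using the Euclidean algorithm:
53 = 2 × 19 + 15
19 = 1 × 15 + 4
15 = 3 × 4 + 3
4 = 1 × 3 + 1
3 = 3 × 1 + 0
GCD(53, 19) = 1

LCM formula: LCM(a, b) = (a × b) / GCD(a, b)
LCM(53, 19) = (53 × 19) / 1
LCM(53, 19) = 1007 / 1
LCM(53, 19) = 1007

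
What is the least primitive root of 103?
5

A primitive root g modulo p has order p-1 = 102
Prime divisors of 102: [2, 3, 17]
g is a primitive root iff g^(102/q) ≢ 1 (mod 103) for each prime divisor q
Testing small values:
  g = 2: 2^51 ≡ 1, 2^34 ≡ 46, 2^6 ≡ 64 (mod 103) → 2^51 ≡ 1, not primitive root
  g = 3: 3^51 ≡ 102, 3^34 ≡ 1, 3^6 ≡ 8 (mod 103) → 3^34 ≡ 1, not primitive root
  g = 4: 4^51 ≡ 1, 4^34 ≡ 56, 4^6 ≡ 79 (mod 103) → 4^51 ≡ 1, not primitive root
  g = 5: 5^51 ≡ 102, 5^34 ≡ 56, 5^6 ≡ 72 (mod 103) → none is 1, primitive root!
The smallest primitive root is 5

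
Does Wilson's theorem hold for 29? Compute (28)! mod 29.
(28)! mod 29 = 28. Since this equals -1 (mod 29), Wilson confirms 29 is prime.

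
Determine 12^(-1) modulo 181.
12^(-1) ≡ 166 (mod 181). Verification: 12 × 166 = 1992 ≡ 1 (mod 181)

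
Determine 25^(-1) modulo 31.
25^(-1) ≡ 5 (mod 31). Verification: 25 × 5 = 125 ≡ 1 (mod 31)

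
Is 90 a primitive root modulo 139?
p - 1 = 138 has prime divisors 2, 3, 23. Check 90^(138/q) mod 139 for each: 90^(138/2) = 90^69 ≡ 138, 90^(138/3) = 90^46 ≡ 96, 90^(138/23) = 90^6 ≡ 106 (mod 139). None of these is 1, so 90 has order 138 = φ(139), so it is a primitive root mod 139.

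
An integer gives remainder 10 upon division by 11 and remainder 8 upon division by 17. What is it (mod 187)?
M = 11 × 17 = 187. M₁ = 17, y₁ ≡ 2 (mod 11). M₂ = 11, y₂ ≡ 14 (mod 17). z = 10×17×2 + 8×11×14 ≡ 76 (mod 187). The smallest positive such number is 76.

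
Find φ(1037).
960

Prime factorization: 1037 = 17 × 61
Using the formula φ(n) = n × Π(1 - 1/p) for each prime factor p:
φ(1037) = 1037 × (1 - 1/17) × (1 - 1/61)
φ(1037) = 960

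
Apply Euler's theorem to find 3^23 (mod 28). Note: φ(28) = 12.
By Euler: 3^{12} ≡ 1 (mod 28) since gcd(3, 28) = 1. 23 = 1×12 + 11. So 3^{23} ≡ 3^{11} ≡ 19 (mod 28)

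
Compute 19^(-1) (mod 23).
19^(-1) ≡ 17 (mod 23). Verification: 19 × 17 = 323 ≡ 1 (mod 23)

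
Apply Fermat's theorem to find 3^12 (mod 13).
By Fermat's Little Theorem, 3^{12} ≡ 1 (mod 13) since 13 is prime and gcd(3, 13) = 1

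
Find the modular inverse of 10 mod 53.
10^(-1) ≡ 16 (mod 53). Verification: 10 × 16 = 160 ≡ 1 (mod 53)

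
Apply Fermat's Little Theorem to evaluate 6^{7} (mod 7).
6

By Fermat's Little Theorem, a^(p-1) ≡ 1 (mod p) for prime p and gcd(a, p) = 1
Here p = 7, so 6^6 ≡ 1 (mod 7)
We can reduce the exponent: 7 mod 6 = 1
So 6^7 ≡ 6^1 (mod 7)
Computing: 6^1 mod 7 = 6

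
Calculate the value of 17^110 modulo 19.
Using Fermat: 17^{18} ≡ 1 (mod 19). 110 ≡ 2 (mod 18). So 17^{110} ≡ 17^{2} ≡ 4 (mod 19)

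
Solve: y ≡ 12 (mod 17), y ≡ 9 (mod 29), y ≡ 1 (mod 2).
M = 17 × 29 × 2 = 986. M₁ = 58, y₁ ≡ 5 (mod 17). M₂ = 34, y₂ ≡ 6 (mod 29). M₃ = 493, y₃ ≡ 1 (mod 2). y = 12×58×5 + 9×34×6 + 1×493×1 ≡ 879 (mod 986)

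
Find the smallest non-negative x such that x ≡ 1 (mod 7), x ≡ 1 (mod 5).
1

Using the Chinese Remainder Theorem:
M = product of moduli = 35
For equation 1: M_1 = 5, 5 ≡ 5 (mod 7), inverse of 5 mod 7 is 3 (check: 5 × 3 = 15 ≡ 1 (mod 7))
For equation 2: M_2 = 7, 7 ≡ 2 (mod 5), inverse of 7 mod 5 is 3 (check: 2 × 3 = 6 ≡ 1 (mod 5))
Combine: x ≡ Σ r_i×M_i×(M_i⁻¹ mod m_i) = 1×5×3 + 1×7×3 = 15 + 21 = 36
36 mod 35 = 1
x ≡ 1 (mod 35)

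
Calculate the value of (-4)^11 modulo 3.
Using Fermat: (-4)^{2} ≡ 1 (mod 3). 11 ≡ 1 (mod 2). So (-4)^{11} ≡ (-4)^{1} ≡ 2 (mod 3)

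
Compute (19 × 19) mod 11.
9

(19 × 19) = 361
361 mod 11 = 9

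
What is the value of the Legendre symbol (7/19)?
(7/19) = 7^{9} mod 19 = 1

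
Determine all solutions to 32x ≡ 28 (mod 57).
8

Since gcd(32, 57) = 1 divides 28, a solution exists.
Multiply both sides by the inverse of 32 mod 57:
  32^(-1) mod 57 = 41
  x ≡ 41 × 28 ≡ 1148 ≡ 8 (mod 57)
Verification: 32 × 8 = 256 = 4 × 57 + 28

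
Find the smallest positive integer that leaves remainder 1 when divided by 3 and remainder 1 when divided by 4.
M = 3 × 4 = 12. M₁ = 4, y₁ ≡ 1 (mod 3). M₂ = 3, y₂ ≡ 3 (mod 4). t = 1×4×1 + 1×3×3 ≡ 1 (mod 12). The smallest positive such number is 1.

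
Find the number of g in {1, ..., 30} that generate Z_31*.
Number of primitive roots mod 31 = φ(30) = 8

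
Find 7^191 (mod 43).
Using Fermat: 7^{42} ≡ 1 (mod 43). 191 ≡ 23 (mod 42). So 7^{191} ≡ 7^{23} ≡ 37 (mod 43)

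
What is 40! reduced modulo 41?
By Wilson's theorem, (40)! ≡ -1 ≡ 40 (mod 41)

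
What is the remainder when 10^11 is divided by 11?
Using Fermat: 10^{10} ≡ 1 (mod 11). 11 ≡ 1 (mod 10). So 10^{11} ≡ 10^{1} ≡ 10 (mod 11)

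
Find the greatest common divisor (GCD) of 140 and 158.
2

Using the Euclidean algorithm:
140 = 0 × 158 + 140
158 = 1 × 140 + 18
140 = 7 × 18 + 14
18 = 1 × 14 + 4
14 = 3 × 4 + 2
4 = 2 × 2 + 0

GCD(140, 158) = 2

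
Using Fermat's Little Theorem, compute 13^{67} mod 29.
4

By Fermat's Little Theorem, a^(p-1) ≡ 1 (mod p) for prime p and gcd(a, p) = 1
Here p = 29, so 13^28 ≡ 1 (mod 29)
We can reduce the exponent: 67 mod 28 = 11
So 13^67 ≡ 13^11 (mod 29)
Computing: 13^11 mod 29 = 4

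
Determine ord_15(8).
Powers of 8 mod 15: 8^1≡8, 8^2≡4, 8^3≡2, 8^4≡1. Order = 4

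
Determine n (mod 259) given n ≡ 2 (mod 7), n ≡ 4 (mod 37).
226

Using the Chinese Remainder Theorem:
M = product of moduli = 259
For equation 1: M_1 = 37, 37 ≡ 2 (mod 7), inverse of 37 mod 7 is 4 (check: 2 × 4 = 8 ≡ 1 (mod 7))
For equation 2: M_2 = 7, 7 ≡ 7 (mod 37), inverse of 7 mod 37 is 16 (check: 7 × 16 = 112 ≡ 1 (mod 37))
Combine: n ≡ Σ r_i×M_i×(M_i⁻¹ mod m_i) = 2×37×4 + 4×7×16 = 296 + 448 = 744
744 mod 259 = 226
n ≡ 226 (mod 259)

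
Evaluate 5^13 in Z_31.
Using repeated squaring. 13 = 8 + 4 + 1 (binary 1101). Repeated squaring mod 31: 5^1 ≡ 5; 5^2 ≡ 5² = 25 ≡ 25; 5^4 ≡ 25² = 625 ≡ 5; 5^8 ≡ 5² = 25 ≡ 25. Multiply: 5^13 = 5^8 × 5^4 × 5^1 ≡ 25 × 5 × 5 (mod 31): 25 × 5 = 125 ≡ 1; 1 × 5 = 5 ≡ 5. So 5^13 ≡ 5 (mod 31).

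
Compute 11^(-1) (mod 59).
43

Using Extended Euclidean Algorithm:
gcd(11, 59) = 1
Bezout coefficients: 11 × -16 + 59 × 3 = 1
So 11 × -16 ≡ 1 (mod 59)
The inverse is -16 mod 59 = 43
Verification: 11 × 43 = 473 = 8 × 59 + 1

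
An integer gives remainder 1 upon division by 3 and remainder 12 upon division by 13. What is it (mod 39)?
M = 3 × 13 = 39. M₁ = 13, y₁ ≡ 1 (mod 3). M₂ = 3, y₂ ≡ 9 (mod 13). m = 1×13×1 + 12×3×9 ≡ 25 (mod 39). The smallest positive such number is 25.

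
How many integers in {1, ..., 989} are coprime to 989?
924

Prime factorization: 989 = 23 × 43
Using the formula φ(n) = n × Π(1 - 1/p) for each prime factor p:
φ(989) = 989 × (1 - 1/23) × (1 - 1/43)
φ(989) = 924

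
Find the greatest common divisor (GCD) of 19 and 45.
1

Using the Euclidean algorithm:
19 = 0 × 45 + 19
45 = 2 × 19 + 7
19 = 2 × 7 + 5
7 = 1 × 5 + 2
5 = 2 × 2 + 1
2 = 2 × 1 + 0

GCD(19, 45) = 1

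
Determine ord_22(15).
Powers of 15 mod 22: 15^1≡15, 15^2≡5, 15^3≡9, 15^4≡3, 15^5≡1. Order = 5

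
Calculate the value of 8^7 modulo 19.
7 = 4 + 2 + 1 (binary 111). Repeated squaring mod 19: 8^1 ≡ 8; 8^2 ≡ 8² = 64 ≡ 7; 8^4 ≡ 7² = 49 ≡ 11. Multiply: 8^7 = 8^4 × 8^2 × 8^1 ≡ 11 × 7 × 8 (mod 19): 11 × 7 = 77 ≡ 1; 1 × 8 = 8 ≡ 8. So 8^7 ≡ 8 (mod 19).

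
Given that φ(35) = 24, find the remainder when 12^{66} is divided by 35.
By Euler: 12^{24} ≡ 1 (mod 35) since gcd(12, 35) = 1. 66 = 2×24 + 18. So 12^{66} ≡ 12^{18} ≡ 29 (mod 35)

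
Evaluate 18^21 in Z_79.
Using repeated squaring. 21 = 16 + 4 + 1 (binary 10101). Repeated squaring mod 79: 18^1 ≡ 18; 18^2 ≡ 18² = 324 ≡ 8; 18^4 ≡ 8² = 64 ≡ 64; 18^8 ≡ 64² = 4096 ≡ 67; 18^16 ≡ 67² = 4489 ≡ 65. Multiply: 18^21 = 18^16 × 18^4 × 18^1 ≡ 65 × 64 × 18 (mod 79): 65 × 64 = 4160 ≡ 52; 52 × 18 = 936 ≡ 67. So 18^21 ≡ 67 (mod 79).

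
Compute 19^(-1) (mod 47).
19^(-1) ≡ 5 (mod 47). Verification: 19 × 5 = 95 ≡ 1 (mod 47)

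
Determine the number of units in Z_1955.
1408

Prime factorization: 1955 = 5 × 17 × 23
Using the formula φ(n) = n × Π(1 - 1/p) for each prime factor p:
φ(1955) = 1955 × (1 - 1/5) × (1 - 1/17) × (1 - 1/23)
φ(1955) = 1408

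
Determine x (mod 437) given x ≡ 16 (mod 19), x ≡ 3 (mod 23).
187

Using the Chinese Remainder Theorem:
M = product of moduli = 437
For equation 1: M_1 = 23, 23 ≡ 4 (mod 19), inverse of 23 mod 19 is 5 (check: 4 × 5 = 20 ≡ 1 (mod 19))
For equation 2: M_2 = 19, 19 ≡ 19 (mod 23), inverse of 19 mod 23 is 17 (check: 19 × 17 = 323 ≡ 1 (mod 23))
Combine: x ≡ Σ r_i×M_i×(M_i⁻¹ mod m_i) = 16×23×5 + 3×19×17 = 1840 + 969 = 2809
2809 mod 437 = 187
x ≡ 187 (mod 437)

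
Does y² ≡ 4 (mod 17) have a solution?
By Euler's criterion: 4^{8} ≡ 1 (mod 17). Since this equals 1, 4 is a QR.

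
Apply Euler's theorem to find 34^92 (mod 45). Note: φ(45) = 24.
By Euler: 34^{24} ≡ 1 (mod 45) since gcd(34, 45) = 1. 92 = 3×24 + 20. So 34^{92} ≡ 34^{20} ≡ 31 (mod 45)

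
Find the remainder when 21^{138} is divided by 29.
By Fermat: 21^{28} ≡ 1 (mod 29). 138 = 4×28 + 26. So 21^{138} ≡ 21^{26} ≡ 5 (mod 29)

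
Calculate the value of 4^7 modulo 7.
7 = 4 + 2 + 1 (binary 111). Repeated squaring mod 7: 4^1 ≡ 4; 4^2 ≡ 4² = 16 ≡ 2; 4^4 ≡ 2² = 4 ≡ 4. Multiply: 4^7 = 4^4 × 4^2 × 4^1 ≡ 4 × 2 × 4 (mod 7): 4 × 2 = 8 ≡ 1; 1 × 4 = 4 ≡ 4. So 4^7 ≡ 4 (mod 7).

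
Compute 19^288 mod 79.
Using Fermat: 19^{78} ≡ 1 (mod 79). 288 ≡ 54 (mod 78). So 19^{288} ≡ 19^{54} ≡ 8 (mod 79)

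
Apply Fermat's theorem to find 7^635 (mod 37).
By Fermat: 7^{36} ≡ 1 (mod 37). 635 ≡ 23 (mod 36). So 7^{635} ≡ 7^{23} ≡ 9 (mod 37)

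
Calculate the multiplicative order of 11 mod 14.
Powers of 11 mod 14: 11^1≡11, 11^2≡9, 11^3≡1. Order = 3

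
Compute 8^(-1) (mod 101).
38

Using Extended Euclidean Algorithm:
gcd(8, 101) = 1
Bezout coefficients: 8 × 38 + 101 × -3 = 1
So 8 × 38 ≡ 1 (mod 101)
The inverse is 38 mod 101 = 38
Verification: 8 × 38 = 304 = 3 × 101 + 1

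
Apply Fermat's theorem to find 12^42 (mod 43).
By Fermat's Little Theorem, 12^{42} ≡ 1 (mod 43) since 43 is prime and gcd(12, 43) = 1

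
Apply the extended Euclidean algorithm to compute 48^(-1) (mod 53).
Extended GCD: 48(21) + 53(-19) = 1. So 48^(-1) ≡ 21 ≡ 21 (mod 53). Verify: 48 × 21 = 1008 ≡ 1 (mod 53)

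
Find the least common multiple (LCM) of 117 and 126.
1638

First find GCD(117, 126) using the Euclidean algorithm:
117 = 0 × 126 + 117
126 = 1 × 117 + 9
117 = 13 × 9 + 0
GCD(117, 126) = 9

LCM formula: LCM(a, b) = (a × b) / GCD(a, b)
LCM(117, 126) = (117 × 126) / 9
LCM(117, 126) = 14742 / 9
LCM(117, 126) = 1638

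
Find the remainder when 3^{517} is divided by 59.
By Fermat: 3^{58} ≡ 1 (mod 59). 517 = 8×58 + 53. So 3^{517} ≡ 3^{53} ≡ 17 (mod 59)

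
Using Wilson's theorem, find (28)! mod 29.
By Wilson's theorem, (28)! ≡ -1 ≡ 28 (mod 29)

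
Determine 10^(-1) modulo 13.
10^(-1) ≡ 4 (mod 13). Verification: 10 × 4 = 40 ≡ 1 (mod 13)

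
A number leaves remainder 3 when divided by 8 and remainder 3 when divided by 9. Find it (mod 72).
M = 8 × 9 = 72. M₁ = 9, y₁ ≡ 1 (mod 8). M₂ = 8, y₂ ≡ 8 (mod 9). n = 3×9×1 + 3×8×8 ≡ 3 (mod 72)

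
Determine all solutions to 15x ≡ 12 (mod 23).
10

Since gcd(15, 23) = 1 divides 12, a solution exists.
Multiply both sides by the inverse of 15 mod 23:
  15^(-1) mod 23 = 20
  x ≡ 20 × 12 ≡ 240 ≡ 10 (mod 23)
Verification: 15 × 10 = 150 = 6 × 23 + 12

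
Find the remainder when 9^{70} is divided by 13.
By Fermat: 9^{12} ≡ 1 (mod 13). 70 = 5×12 + 10. So 9^{70} ≡ 9^{10} ≡ 9 (mod 13)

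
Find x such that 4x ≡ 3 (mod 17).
5

Since gcd(4, 17) = 1 divides 3, a solution exists.
Multiply both sides by the inverse of 4 mod 17:
  4^(-1) mod 17 = 13
  x ≡ 13 × 3 ≡ 39 ≡ 5 (mod 17)
Verification: 4 × 5 = 20 = 1 × 17 + 3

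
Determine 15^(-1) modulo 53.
15^(-1) ≡ 46 (mod 53). Verification: 15 × 46 = 690 ≡ 1 (mod 53)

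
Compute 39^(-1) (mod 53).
34

Using Extended Euclidean Algorithm:
gcd(39, 53) = 1
Bezout coefficients: 39 × -19 + 53 × 14 = 1
So 39 × -19 ≡ 1 (mod 53)
The inverse is -19 mod 53 = 34
Verification: 39 × 34 = 1326 = 25 × 53 + 1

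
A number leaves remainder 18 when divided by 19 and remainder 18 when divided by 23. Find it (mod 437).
M = 19 × 23 = 437. M₁ = 23, y₁ ≡ 5 (mod 19). M₂ = 19, y₂ ≡ 17 (mod 23). n = 18×23×5 + 18×19×17 ≡ 18 (mod 437)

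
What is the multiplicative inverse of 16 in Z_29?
20

Using Extended Euclidean Algorithm:
gcd(16, 29) = 1
Bezout coefficients: 16 × -9 + 29 × 5 = 1
So 16 × -9 ≡ 1 (mod 29)
The inverse is -9 mod 29 = 20
Verification: 16 × 20 = 320 = 11 × 29 + 1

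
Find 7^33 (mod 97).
Using repeated squaring. 33 = 32 + 1 (binary 100001). Repeated squaring mod 97: 7^1 ≡ 7; 7^2 ≡ 7² = 49 ≡ 49; 7^4 ≡ 49² = 2401 ≡ 73; 7^8 ≡ 73² = 5329 ≡ 91; 7^16 ≡ 91² = 8281 ≡ 36; 7^32 ≡ 36² = 1296 ≡ 35. Multiply: 7^33 = 7^32 × 7^1 ≡ 35 × 7 (mod 97): 35 × 7 = 245 ≡ 51. So 7^33 ≡ 51 (mod 97).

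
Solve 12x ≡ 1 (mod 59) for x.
5

Using Extended Euclidean Algorithm:
gcd(12, 59) = 1
Bezout coefficients: 12 × 5 + 59 × -1 = 1
So 12 × 5 ≡ 1 (mod 59)
The inverse is 5 mod 59 = 5
Verification: 12 × 5 = 60 = 1 × 59 + 1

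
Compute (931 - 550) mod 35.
31

(931 - 550) = 381
381 mod 35 = 31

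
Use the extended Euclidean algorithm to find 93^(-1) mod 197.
Extended GCD: 93(-36) + 197(17) = 1. So 93^(-1) ≡ 161 ≡ 161 (mod 197). Verify: 93 × 161 = 14973 ≡ 1 (mod 197)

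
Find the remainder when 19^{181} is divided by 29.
By Fermat: 19^{28} ≡ 1 (mod 29). 181 = 6×28 + 13. So 19^{181} ≡ 19^{13} ≡ 3 (mod 29)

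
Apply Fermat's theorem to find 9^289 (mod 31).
By Fermat: 9^{30} ≡ 1 (mod 31). 289 ≡ 19 (mod 30). So 9^{289} ≡ 9^{19} ≡ 20 (mod 31)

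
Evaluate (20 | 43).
(20/43) = 20^{21} mod 43 = -1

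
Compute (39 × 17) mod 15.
3

(39 × 17) = 663
663 mod 15 = 3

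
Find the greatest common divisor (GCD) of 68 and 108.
4

Using the Euclidean algorithm:
68 = 0 × 108 + 68
108 = 1 × 68 + 40
68 = 1 × 40 + 28
40 = 1 × 28 + 12
28 = 2 × 12 + 4
12 = 3 × 4 + 0

GCD(68, 108) = 4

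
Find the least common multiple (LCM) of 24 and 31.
744

First find GCD(24, 31) using the Euclidean algorithm:
24 = 0 × 31 + 24
31 = 1 × 24 + 7
24 = 3 × 7 + 3
7 = 2 × 3 + 1
3 = 3 × 1 + 0
GCD(24, 31) = 1

LCM formula: LCM(a, b) = (a × b) / GCD(a, b)
LCM(24, 31) = (24 × 31) / 1
LCM(24, 31) = 744 / 1
LCM(24, 31) = 744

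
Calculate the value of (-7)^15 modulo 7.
Using repeated squaring. (-7) ≡ 0 (mod 7). 15 = 8 + 4 + 2 + 1 (binary 1111). Repeated squaring mod 7: 0^1 ≡ 0; 0^2 ≡ 0² = 0 ≡ 0; 0^4 ≡ 0² = 0 ≡ 0; 0^8 ≡ 0² = 0 ≡ 0. Multiply: (-7)^15 ≡ 0^8 × 0^4 × 0^2 × 0^1 ≡ 0 × 0 × 0 × 0 (mod 7): 0 × 0 = 0 ≡ 0; 0 × 0 = 0 ≡ 0; 0 × 0 = 0 ≡ 0. So (-7)^15 ≡ 0 (mod 7).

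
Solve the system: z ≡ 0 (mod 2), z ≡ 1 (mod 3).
M = 2 × 3 = 6. M₁ = 3, y₁ ≡ 1 (mod 2). M₂ = 2, y₂ ≡ 2 (mod 3). z = 0×3×1 + 1×2×2 ≡ 4 (mod 6)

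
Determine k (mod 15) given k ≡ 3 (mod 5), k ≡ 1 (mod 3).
13

Using the Chinese Remainder Theorem:
M = product of moduli = 15
For equation 1: M_1 = 3, 3 ≡ 3 (mod 5), inverse of 3 mod 5 is 2 (check: 3 × 2 = 6 ≡ 1 (mod 5))
For equation 2: M_2 = 5, 5 ≡ 2 (mod 3), inverse of 5 mod 3 is 2 (check: 2 × 2 = 4 ≡ 1 (mod 3))
Combine: k ≡ Σ r_i×M_i×(M_i⁻¹ mod m_i) = 3×3×2 + 1×5×2 = 18 + 10 = 28
28 mod 15 = 13
k ≡ 13 (mod 15)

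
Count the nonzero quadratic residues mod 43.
For prime 43, there are (p-1)/2 = (43-1)/2 = 21 quadratic residues (excluding 0).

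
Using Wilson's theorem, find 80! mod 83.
(82)! = (80)! × (81) × (82) ≡ -1 (mod 83). So (80)! ≡ -1 × [(82)(81)]^(-1) ≡ 41 (mod 83)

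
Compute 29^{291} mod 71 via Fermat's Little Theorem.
43

By Fermat's Little Theorem, a^(p-1) ≡ 1 (mod p) for prime p and gcd(a, p) = 1
Here p = 71, so 29^70 ≡ 1 (mod 71)
We can reduce the exponent: 291 mod 70 = 11
So 29^291 ≡ 29^11 (mod 71)
Computing: 29^11 mod 71 = 43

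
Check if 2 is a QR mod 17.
By Euler's criterion: 2^{8} ≡ 1 (mod 17). Since this equals 1, 2 is a QR.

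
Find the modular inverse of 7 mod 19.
7^(-1) ≡ 11 (mod 19). Verification: 7 × 11 = 77 ≡ 1 (mod 19)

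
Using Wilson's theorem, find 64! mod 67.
(66)! = (64)! × (65) × (66) ≡ -1 (mod 67). So (64)! ≡ -1 × [(66)(65)]^(-1) ≡ 33 (mod 67)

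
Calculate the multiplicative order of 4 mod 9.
Powers of 4 mod 9: 4^1≡4, 4^2≡7, 4^3≡1. Order = 3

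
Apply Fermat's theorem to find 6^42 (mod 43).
By Fermat's Little Theorem, 6^{42} ≡ 1 (mod 43) since 43 is prime and gcd(6, 43) = 1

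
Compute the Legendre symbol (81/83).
(81/83) = 81^{41} mod 83 = 1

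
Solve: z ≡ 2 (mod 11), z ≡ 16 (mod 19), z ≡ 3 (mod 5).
M = 11 × 19 × 5 = 1045. M₁ = 95, y₁ ≡ 8 (mod 11). M₂ = 55, y₂ ≡ 9 (mod 19). M₃ = 209, y₃ ≡ 4 (mod 5). z = 2×95×8 + 16×55×9 + 3×209×4 ≡ 453 (mod 1045)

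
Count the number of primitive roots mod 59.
Number of primitive roots mod 59 = φ(58) = 28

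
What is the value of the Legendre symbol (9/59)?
(9/59) = 9^{29} mod 59 = 1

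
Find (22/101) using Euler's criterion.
(22/101) = 22^{50} mod 101 = 1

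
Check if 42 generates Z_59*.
p - 1 = 58 has prime divisors 2, 29. Check 42^(58/q) mod 59 for each: 42^(58/2) = 42^29 ≡ 58, 42^(58/29) = 42^2 ≡ 53 (mod 59). None of these is 1, so 42 has order 58 = φ(59), so it is a primitive root mod 59.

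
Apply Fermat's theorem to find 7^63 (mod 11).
By Fermat: 7^{10} ≡ 1 (mod 11). 63 = 6×10 + 3. So 7^{63} ≡ 7^{3} ≡ 2 (mod 11)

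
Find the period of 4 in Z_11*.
Powers of 4 mod 11: 4^1≡4, 4^2≡5, 4^3≡9, 4^4≡3, 4^5≡1. Order = 5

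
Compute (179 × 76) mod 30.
14

(179 × 76) = 13604
13604 mod 30 = 14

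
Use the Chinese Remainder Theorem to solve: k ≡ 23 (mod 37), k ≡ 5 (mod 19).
689

Using the Chinese Remainder Theorem:
M = product of moduli = 703
For equation 1: M_1 = 19, 19 ≡ 19 (mod 37), inverse of 19 mod 37 is 2 (check: 19 × 2 = 38 ≡ 1 (mod 37))
For equation 2: M_2 = 37, 37 ≡ 18 (mod 19), inverse of 37 mod 19 is 18 (check: 18 × 18 = 324 ≡ 1 (mod 19))
Combine: k ≡ Σ r_i×M_i×(M_i⁻¹ mod m_i) = 23×19×2 + 5×37×18 = 874 + 3330 = 4204
4204 mod 703 = 689
k ≡ 689 (mod 703)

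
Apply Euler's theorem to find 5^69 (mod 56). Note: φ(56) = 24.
By Euler: 5^{24} ≡ 1 (mod 56) since gcd(5, 56) = 1. 69 = 2×24 + 21. So 5^{69} ≡ 5^{21} ≡ 13 (mod 56)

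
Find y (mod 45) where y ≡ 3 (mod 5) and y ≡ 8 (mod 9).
M = 5 × 9 = 45. M₁ = 9, y₁ ≡ 4 (mod 5). M₂ = 5, y₂ ≡ 2 (mod 9). y = 3×9×4 + 8×5×2 ≡ 8 (mod 45)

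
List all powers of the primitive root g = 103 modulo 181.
g^1, g^2, ..., g^{180} mod 181: {103, 111, 30, 13, 72, 176, 28, 169, 31, 116, 2, 25, 41, 60, 26, 144, 171, 56, 157, 62, 51, 4, 50, 82, 120, 52, 107, 161, 112, 133, 124, 102, 8, 100, 164, 59, 104, 33, 141, 43, 85, 67, 23, 16, 19, 147, 118, 27, 66, 101, 86, 170, 134, 46, 32, 38, 113, 55, 54, 132, 21, 172, 159, 87, 92, 64, 76, 45, 110, 108, 83, 42, 163, 137, 174, 3, 128, 152, 90, 39, 35, 166, 84, 145, 93, 167, 6, 75, 123, 180, 78, 70, 151, 168, 109, 5, 153, 12, 150, 65, 179, 156, 140, 121, 155, 37, 10, 125, 24, 119, 130, 177, 131, 99, 61, 129, 74, 20, 69, 48, 57, 79, 173, 81, 17, 122, 77, 148, 40, 138, 96, 114, 158, 165, 162, 34, 63, 154, 115, 80, 95, 11, 47, 135, 149, 143, 68, 126, 127, 49, 160, 9, 22, 94, 89, 117, 105, 136, 71, 73, 98, 139, 18, 44, 7, 178, 53, 29, 91, 142, 146, 15, 97, 36, 88, 14, 175, 106, 58, 1}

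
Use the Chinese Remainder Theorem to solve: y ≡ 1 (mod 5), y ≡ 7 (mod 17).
41

Using the Chinese Remainder Theorem:
M = product of moduli = 85
For equation 1: M_1 = 17, 17 ≡ 2 (mod 5), inverse of 17 mod 5 is 3 (check: 2 × 3 = 6 ≡ 1 (mod 5))
For equation 2: M_2 = 5, 5 ≡ 5 (mod 17), inverse of 5 mod 17 is 7 (check: 5 × 7 = 35 ≡ 1 (mod 17))
Combine: y ≡ Σ r_i×M_i×(M_i⁻¹ mod m_i) = 1×17×3 + 7×5×7 = 51 + 245 = 296
296 mod 85 = 41
y ≡ 41 (mod 85)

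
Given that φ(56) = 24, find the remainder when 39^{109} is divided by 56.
By Euler: 39^{24} ≡ 1 (mod 56) since gcd(39, 56) = 1. 109 = 4×24 + 13. So 39^{109} ≡ 39^{13} ≡ 39 (mod 56)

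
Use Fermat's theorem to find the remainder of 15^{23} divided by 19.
2

By Fermat's Little Theorem, a^(p-1) ≡ 1 (mod p) for prime p and gcd(a, p) = 1
Here p = 19, so 15^18 ≡ 1 (mod 19)
We can reduce the exponent: 23 mod 18 = 5
So 15^23 ≡ 15^5 (mod 19)
Computing: 15^5 mod 19 = 2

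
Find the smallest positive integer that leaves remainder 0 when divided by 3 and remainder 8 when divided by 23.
M = 3 × 23 = 69. M₁ = 23, y₁ ≡ 2 (mod 3). M₂ = 3, y₂ ≡ 8 (mod 23). z = 0×23×2 + 8×3×8 ≡ 54 (mod 69). The smallest positive such number is 54.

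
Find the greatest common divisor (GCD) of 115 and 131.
1

Using the Euclidean algorithm:
115 = 0 × 131 + 115
131 = 1 × 115 + 16
115 = 7 × 16 + 3
16 = 5 × 3 + 1
3 = 3 × 1 + 0

GCD(115, 131) = 1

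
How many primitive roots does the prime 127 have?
Number of primitive roots mod 127 = φ(126) = 36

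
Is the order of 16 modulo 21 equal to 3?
Yes, ord_21(16) = 3.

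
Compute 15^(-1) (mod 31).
15^(-1) ≡ 29 (mod 31). Verification: 15 × 29 = 435 ≡ 1 (mod 31)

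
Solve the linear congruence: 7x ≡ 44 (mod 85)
67

Since gcd(7, 85) = 1 divides 44, a solution exists.
Multiply both sides by the inverse of 7 mod 85:
  7^(-1) mod 85 = 73
  x ≡ 73 × 44 ≡ 3212 ≡ 67 (mod 85)
Verification: 7 × 67 = 469 = 5 × 85 + 44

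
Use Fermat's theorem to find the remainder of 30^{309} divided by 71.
30

By Fermat's Little Theorem, a^(p-1) ≡ 1 (mod p) for prime p and gcd(a, p) = 1
Here p = 71, so 30^70 ≡ 1 (mod 71)
We can reduce the exponent: 309 mod 70 = 29
So 30^309 ≡ 30^29 (mod 71)
Computing: 30^29 mod 71 = 30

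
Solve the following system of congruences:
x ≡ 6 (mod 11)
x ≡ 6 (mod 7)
6

Using the Chinese Remainder Theorem:
M = product of moduli = 77
For equation 1: M_1 = 7, 7 ≡ 7 (mod 11), inverse of 7 mod 11 is 8 (check: 7 × 8 = 56 ≡ 1 (mod 11))
For equation 2: M_2 = 11, 11 ≡ 4 (mod 7), inverse of 11 mod 7 is 2 (check: 4 × 2 = 8 ≡ 1 (mod 7))
Combine: x ≡ Σ r_i×M_i×(M_i⁻¹ mod m_i) = 6×7×8 + 6×11×2 = 336 + 132 = 468
468 mod 77 = 6
x ≡ 6 (mod 77)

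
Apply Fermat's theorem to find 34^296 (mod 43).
By Fermat: 34^{42} ≡ 1 (mod 43). 296 = 7×42 + 2. So 34^{296} ≡ 34^{2} ≡ 38 (mod 43)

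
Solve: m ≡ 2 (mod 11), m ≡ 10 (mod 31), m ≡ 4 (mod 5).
M = 11 × 31 × 5 = 1705. M₁ = 155, y₁ ≡ 1 (mod 11). M₂ = 55, y₂ ≡ 22 (mod 31). M₃ = 341, y₃ ≡ 1 (mod 5). m = 2×155×1 + 10×55×22 + 4×341×1 ≡ 134 (mod 1705)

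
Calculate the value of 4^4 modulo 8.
4 = 4 (binary 100). Repeated squaring mod 8: 4^1 ≡ 4; 4^2 ≡ 4² = 16 ≡ 0; 4^4 ≡ 0² = 0 ≡ 0. So 4^4 ≡ 0 (mod 8).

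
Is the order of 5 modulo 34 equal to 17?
No, the actual order is 16, not 17.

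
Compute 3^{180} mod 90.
81

Using successive squaring:
Binary expansion of 180: 10110100
Powers of 3 mod 90 (each is the square of the previous):
  3^1 ≡ 3 (mod 90)
  3^2 ≡ 3² = 9 ≡ 9 (mod 90)
  3^4 ≡ 9² = 81 ≡ 81 (mod 90)
  3^8 ≡ 81² = 6561 ≡ 81 (mod 90)
  3^16 ≡ 81² = 6561 ≡ 81 (mod 90)
  3^32 ≡ 81² = 6561 ≡ 81 (mod 90)
  3^64 ≡ 81² = 6561 ≡ 81 (mod 90)
  3^128 ≡ 81² = 6561 ≡ 81 (mod 90)
180 = 128 + 32 + 16 + 4, so 3^180 = 3^128 × 3^32 × 3^16 × 3^4 ≡ 81 × 81 × 81 × 81 (mod 90)
Multiplying step by step:
  81 × 81 = 6561 ≡ 81 (mod 90)
  81 × 81 = 6561 ≡ 81 (mod 90)
  81 × 81 = 6561 ≡ 81 (mod 90)
Result: 3^180 ≡ 81 (mod 90)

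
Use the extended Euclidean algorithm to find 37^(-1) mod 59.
Extended GCD: 37(8) + 59(-5) = 1. So 37^(-1) ≡ 8 ≡ 8 (mod 59). Verify: 37 × 8 = 296 ≡ 1 (mod 59)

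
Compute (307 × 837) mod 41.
12

(307 × 837) = 256959
256959 mod 41 = 12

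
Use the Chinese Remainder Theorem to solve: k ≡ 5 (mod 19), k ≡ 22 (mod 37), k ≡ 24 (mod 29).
10493

Using the Chinese Remainder Theorem:
M = product of moduli = 20387
For equation 1: M_1 = 1073, 1073 ≡ 9 (mod 19), inverse of 1073 mod 19 is 17 (check: 9 × 17 = 153 ≡ 1 (mod 19))
For equation 2: M_2 = 551, 551 ≡ 33 (mod 37), inverse of 551 mod 37 is 9 (check: 33 × 9 = 297 ≡ 1 (mod 37))
For equation 3: M_3 = 703, 703 ≡ 7 (mod 29), inverse of 703 mod 29 is 25 (check: 7 × 25 = 175 ≡ 1 (mod 29))
Combine: k ≡ Σ r_i×M_i×(M_i⁻¹ mod m_i) = 5×1073×17 + 22×551×9 + 24×703×25 = 91205 + 109098 + 421800 = 622103
622103 mod 20387 = 10493
k ≡ 10493 (mod 20387)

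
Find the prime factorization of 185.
5 × 37

Divide by primes starting from smallest:
185 ÷ 5 = 37
37 ÷ 37 = 1

185 = 5 × 37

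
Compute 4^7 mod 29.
7 = 4 + 2 + 1 (binary 111). Repeated squaring mod 29: 4^1 ≡ 4; 4^2 ≡ 4² = 16 ≡ 16; 4^4 ≡ 16² = 256 ≡ 24. Multiply: 4^7 = 4^4 × 4^2 × 4^1 ≡ 24 × 16 × 4 (mod 29): 24 × 16 = 384 ≡ 7; 7 × 4 = 28 ≡ 28. So 4^7 ≡ 28 (mod 29).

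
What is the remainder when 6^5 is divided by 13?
5 = 4 + 1 (binary 101). Repeated squaring mod 13: 6^1 ≡ 6; 6^2 ≡ 6² = 36 ≡ 10; 6^4 ≡ 10² = 100 ≡ 9. Multiply: 6^5 = 6^4 × 6^1 ≡ 9 × 6 (mod 13): 9 × 6 = 54 ≡ 2. So 6^5 ≡ 2 (mod 13).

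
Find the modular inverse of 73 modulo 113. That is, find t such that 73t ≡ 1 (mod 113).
48

Using Extended Euclidean Algorithm:
gcd(73, 113) = 1
Bezout coefficients: 73 × 48 + 113 × -31 = 1
So 73 × 48 ≡ 1 (mod 113)
The inverse is 48 mod 113 = 48
Verification: 73 × 48 = 3504 = 31 × 113 + 1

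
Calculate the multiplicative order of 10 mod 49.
Powers of 10 mod 49: 10^1≡10, 10^2≡2, 10^3≡20, 10^4≡4, 10^5≡40, 10^6≡8, 10^7≡31, 10^8≡16, 10^9≡13, 10^10≡32, 10^11≡26, 10^12≡15, 10^13≡3, 10^14≡30, 10^15≡6, 10^16≡11, 10^17≡12, 10^18≡22, 10^19≡24, 10^20≡44, 10^21≡48, 10^22≡39, 10^23≡47, 10^24≡29, 10^25≡45, 10^26≡9, 10^27≡41, 10^28≡18, 10^29≡33, 10^30≡36, 10^31≡17, 10^32≡23, 10^33≡34, 10^34≡46, 10^35≡19, 10^36≡43, 10^37≡38, 10^38≡37, 10^39≡27, 10^40≡25, 10^41≡5, 10^42≡1. Order = 42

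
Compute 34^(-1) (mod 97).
20

Using Extended Euclidean Algorithm:
gcd(34, 97) = 1
Bezout coefficients: 34 × 20 + 97 × -7 = 1
So 34 × 20 ≡ 1 (mod 97)
The inverse is 20 mod 97 = 20
Verification: 34 × 20 = 680 = 7 × 97 + 1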